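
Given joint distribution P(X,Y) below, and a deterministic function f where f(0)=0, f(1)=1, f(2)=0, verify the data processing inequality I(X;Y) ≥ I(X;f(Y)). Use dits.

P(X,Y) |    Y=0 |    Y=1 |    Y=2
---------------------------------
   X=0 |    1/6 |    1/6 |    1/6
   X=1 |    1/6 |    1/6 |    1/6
I(X;Y) = 0.0000, I(X;f(Y)) = 0.0000, inequality holds: 0.0000 ≥ 0.0000

Data Processing Inequality: For any Markov chain X → Y → Z, we have I(X;Y) ≥ I(X;Z).

Here Z = f(Y) is a deterministic function of Y, forming X → Y → Z.

Original I(X;Y) = 0.0000 dits

After applying f:
P(X,Z) where Z=f(Y):
- P(X,Z=0) = P(X,Y=0) + P(X,Y=2)
- P(X,Z=1) = P(X,Y=1)

I(X;Z) = I(X;f(Y)) = 0.0000 dits

Verification: 0.0000 ≥ 0.0000 ✓

Information cannot be created by processing; the function f can only lose information about X.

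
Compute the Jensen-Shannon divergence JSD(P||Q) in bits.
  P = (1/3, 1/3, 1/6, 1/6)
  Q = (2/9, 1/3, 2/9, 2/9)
0.0138 bits

Jensen-Shannon divergence is:
JSD(P||Q) = 0.5 × D_KL(P||M) + 0.5 × D_KL(Q||M)
where M = 0.5 × (P + Q) is the mixture distribution.

M = 0.5 × (1/3, 1/3, 1/6, 1/6) + 0.5 × (2/9, 1/3, 2/9, 2/9) = (5/18, 1/3, 7/36, 7/36)

D_KL(P||M) = 0.0135 bits
D_KL(Q||M) = 0.0141 bits

JSD(P||Q) = 0.5 × 0.0135 + 0.5 × 0.0141 = 0.0138 bits

Unlike KL divergence, JSD is symmetric and bounded: 0 ≤ JSD ≤ log(2).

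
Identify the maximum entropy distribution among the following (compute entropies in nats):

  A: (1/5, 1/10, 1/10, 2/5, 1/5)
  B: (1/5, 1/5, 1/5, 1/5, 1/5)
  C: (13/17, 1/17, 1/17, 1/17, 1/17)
B

For a discrete distribution over n outcomes, entropy is maximized by the uniform distribution.

Computing entropies:
H(A) = 1.4708 nats
H(B) = 1.6094 nats
H(C) = 0.8718 nats

The uniform distribution (where all probabilities equal 1/5) achieves the maximum entropy of log_e(5) = 1.6094 nats.

Distribution B has the highest entropy.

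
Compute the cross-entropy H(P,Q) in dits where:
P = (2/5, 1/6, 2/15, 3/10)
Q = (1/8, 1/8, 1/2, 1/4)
0.7325 dits

Cross-entropy: H(P,Q) = -Σ p(x) log q(x)

Alternatively: H(P,Q) = H(P) + D_KL(P||Q)
H(P) = 0.5624 dits
D_KL(P||Q) = 0.1701 dits

H(P,Q) = 0.5624 + 0.1701 = 0.7325 dits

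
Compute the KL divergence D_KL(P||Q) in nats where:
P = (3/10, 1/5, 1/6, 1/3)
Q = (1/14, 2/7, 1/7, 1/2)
0.2497 nats

KL divergence: D_KL(P||Q) = Σ p(x) log(p(x)/q(x))

Computing term by term:
  x=0: 3/10 × log_e[(3/10)/(1/14)] = 3/10 × 1.4351 = 0.4305
  x=1: 1/5 × log_e[(1/5)/(2/7)] = 1/5 × -0.3567 = -0.0713
  x=2: 1/6 × log_e[(1/6)/(1/7)] = 1/6 × 0.1542 = 0.0257
  x=3: 1/3 × log_e[(1/3)/(1/2)] = 1/3 × -0.4055 = -0.1352

D_KL(P||Q) = 0.2497 nats

Note: KL divergence is always non-negative and equals 0 iff P = Q.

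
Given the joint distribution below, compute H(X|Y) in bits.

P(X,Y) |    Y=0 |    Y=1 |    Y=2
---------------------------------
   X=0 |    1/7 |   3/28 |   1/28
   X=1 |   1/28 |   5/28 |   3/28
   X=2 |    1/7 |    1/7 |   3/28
1.4759 bits

Using the chain rule: H(X|Y) = H(X,Y) - H(Y)

First, compute H(X,Y) = 3.0261 bits

Marginal P(Y) = (9/28, 3/7, 1/4)
H(Y) = 1.5502 bits

H(X|Y) = H(X,Y) - H(Y) = 3.0261 - 1.5502 = 1.4759 bits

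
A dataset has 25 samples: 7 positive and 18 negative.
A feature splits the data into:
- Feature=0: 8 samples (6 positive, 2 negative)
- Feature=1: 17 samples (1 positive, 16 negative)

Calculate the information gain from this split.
0.3764 bits

Information Gain = H(Y) - H(Y|Feature)

Before split:
P(positive) = 7/25 = 0.2800
H(Y) = 0.8555 bits

After split:
Feature=0: H = 0.8113 bits (weight = 8/25)
Feature=1: H = 0.3228 bits (weight = 17/25)
H(Y|Feature) = (8/25)×0.8113 + (17/25)×0.3228 = 0.4791 bits

Information Gain = 0.8555 - 0.4791 = 0.3764 bits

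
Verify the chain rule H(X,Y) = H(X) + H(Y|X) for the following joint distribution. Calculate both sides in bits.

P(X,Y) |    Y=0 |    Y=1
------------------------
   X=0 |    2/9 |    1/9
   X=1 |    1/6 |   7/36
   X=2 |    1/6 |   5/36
H(X,Y) = 2.5510, H(X) = 1.5816, H(Y|X) = 0.9694 (all in bits)

Chain rule: H(X,Y) = H(X) + H(Y|X)

Left side — joint entropy directly:
H(X,Y) = -Σ p(x,y) log p(x,y) = 2.5510 bits

Right side — compute H(Y|X) from the conditional distributions:
P(X) = (1/3, 13/36, 11/36), so H(X) = 1.5816 bits
H(Y|X) = Σ_x P(X=x) · H(Y|X=x):
  P(Y|X=0) = (2/3, 1/3), H(Y|X=0) = 0.9183, weight P(X=0) = 1/3
  P(Y|X=1) = (6/13, 7/13), H(Y|X=1) = 0.9957, weight P(X=1) = 13/36
  P(Y|X=2) = (6/11, 5/11), H(Y|X=2) = 0.9940, weight P(X=2) = 11/36
H(Y|X) = 0.9694 bits

H(X) + H(Y|X) = 1.5816 + 0.9694 = 2.5510 bits

Both sides equal 2.5510 bits. ✓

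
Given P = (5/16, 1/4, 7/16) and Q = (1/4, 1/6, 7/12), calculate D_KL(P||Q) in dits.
0.0196 dits

KL divergence: D_KL(P||Q) = Σ p(x) log(p(x)/q(x))

Computing term by term:
  x=0: 5/16 × log_10[(5/16)/(1/4)] = 5/16 × 0.0969 = 0.0303
  x=1: 1/4 × log_10[(1/4)/(1/6)] = 1/4 × 0.1761 = 0.0440
  x=2: 7/16 × log_10[(7/16)/(7/12)] = 7/16 × -0.1249 = -0.0547

D_KL(P||Q) = 0.0196 dits

Note: KL divergence is always non-negative and equals 0 iff P = Q.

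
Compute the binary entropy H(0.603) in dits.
0.2917 dits

The binary entropy function is:
H(p) = -p log(p) - (1-p) log(1-p)

H(0.603) = -0.603 × log_10(0.603) - 0.397 × log_10(0.397)
H(0.603) = 0.2917 dits

Note: Binary entropy is maximized at p=0.5 (H=1 bit) and minimized at p=0 or p=1 (H=0).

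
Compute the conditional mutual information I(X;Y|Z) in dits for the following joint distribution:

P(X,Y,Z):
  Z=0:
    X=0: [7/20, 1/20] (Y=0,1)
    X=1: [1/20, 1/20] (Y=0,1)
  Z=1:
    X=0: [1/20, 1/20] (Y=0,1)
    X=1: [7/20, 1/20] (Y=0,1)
0.0262 dits

Conditional mutual information: I(X;Y|Z) = H(X|Z) + H(Y|Z) - H(X,Y|Z)

H(Z) = 0.3010
H(X,Z) = 0.5184 → H(X|Z) = 0.2173
H(Y,Z) = 0.5184 → H(Y|Z) = 0.2173
H(X,Y,Z) = 0.7095 → H(X,Y|Z) = 0.4084

I(X;Y|Z) = 0.2173 + 0.2173 - 0.4084 = 0.0262 dits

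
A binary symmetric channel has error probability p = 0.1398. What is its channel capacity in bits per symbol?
0.4163 bits

For a binary symmetric channel (BSC) with error probability p:
Capacity C = 1 - H(p) bits per symbol

where H(p) = -p log₂(p) - (1-p) log₂(1-p) is the binary entropy function.

H(0.1398) = 0.5837 bits
C = 1 - 0.5837 = 0.4163 bits per symbol

This means we can reliably transmit up to 0.4163 bits of information per channel use.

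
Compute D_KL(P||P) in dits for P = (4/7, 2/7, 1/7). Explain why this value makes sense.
0.0000 dits

KL divergence satisfies the Gibbs inequality: D_KL(P||Q) ≥ 0 for all distributions P, Q.

D_KL(P||Q) = Σ p(x) log(p(x)/q(x))
Each term is p(x) × log_10(p(x)/p(x)) = p(x) × log_10(1) = 0, so the sum is 0.
D_KL(P||Q) = 0.0000 dits

When P = Q, the KL divergence is exactly 0, as there is no 'divergence' between identical distributions.

This non-negativity is a fundamental property: relative entropy cannot be negative because it measures how different Q is from P.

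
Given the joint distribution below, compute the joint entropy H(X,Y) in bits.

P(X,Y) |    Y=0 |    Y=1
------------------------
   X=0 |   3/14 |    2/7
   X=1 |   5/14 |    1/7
1.9242 bits

Joint entropy is H(X,Y) = -Σ_{x,y} p(x,y) log p(x,y).

Summing over all non-zero entries:
H(X,Y) = -[3/14·log_2(3/14) + 2/7·log_2(2/7) + 5/14·log_2(5/14) + 1/7·log_2(1/7)]
H(X,Y) = 1.9242 bits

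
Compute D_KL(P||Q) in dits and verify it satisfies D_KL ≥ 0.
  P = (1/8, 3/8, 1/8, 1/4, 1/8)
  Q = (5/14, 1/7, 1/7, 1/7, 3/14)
0.1244 dits

KL divergence satisfies the Gibbs inequality: D_KL(P||Q) ≥ 0 for all distributions P, Q.

D_KL(P||Q) = Σ p(x) log(p(x)/q(x))
Term by term:
  x=0: 1/8 × log_10[(1/8)/(5/14)] = -0.0570
  x=1: 3/8 × log_10[(3/8)/(1/7)] = 0.1572
  x=2: 1/8 × log_10[(1/8)/(1/7)] = -0.0072
  x=3: 1/4 × log_10[(1/4)/(1/7)] = 0.0608
  x=4: 1/8 × log_10[(1/8)/(3/14)] = -0.0293
D_KL(P||Q) = 0.1244 dits

D_KL(P||Q) = 0.1244 ≥ 0 ✓

This non-negativity is a fundamental property: relative entropy cannot be negative because it measures how different Q is from P.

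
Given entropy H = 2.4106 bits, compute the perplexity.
5.3170

Perplexity is 2^H (or exp(H) for natural log).

H = 2.4106 bits
Perplexity = 2^2.4106 = 5.3170

Interpretation: The model's uncertainty is equivalent to choosing uniformly among 5.3 options.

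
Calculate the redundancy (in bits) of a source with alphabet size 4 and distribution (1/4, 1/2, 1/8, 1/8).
0.2500 bits

Redundancy measures how far a source is from maximum entropy:
R = H_max - H(X)

Maximum entropy for 4 symbols: H_max = log_2(4) = 2.0000 bits
Actual entropy: H(X) = 1.7500 bits
Redundancy: R = 2.0000 - 1.7500 = 0.2500 bits

This redundancy represents potential for compression: the source could be compressed by 0.2500 bits per symbol.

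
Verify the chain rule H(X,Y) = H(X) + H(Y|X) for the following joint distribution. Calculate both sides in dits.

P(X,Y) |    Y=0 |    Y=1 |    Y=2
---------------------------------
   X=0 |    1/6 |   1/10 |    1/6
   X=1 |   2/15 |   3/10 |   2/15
H(X,Y) = 0.7496, H(X) = 0.2972, H(Y|X) = 0.4524 (all in dits)

Chain rule: H(X,Y) = H(X) + H(Y|X)

Left side — joint entropy directly:
H(X,Y) = -Σ p(x,y) log p(x,y) = 0.7496 dits

Right side — compute H(Y|X) from the conditional distributions:
P(X) = (13/30, 17/30), so H(X) = 0.2972 dits
H(Y|X) = Σ_x P(X=x) · H(Y|X=x):
  P(Y|X=0) = (5/13, 3/13, 5/13), H(Y|X=0) = 0.4662, weight P(X=0) = 13/30
  P(Y|X=1) = (4/17, 9/17, 4/17), H(Y|X=1) = 0.4419, weight P(X=1) = 17/30
H(Y|X) = 0.4524 dits

H(X) + H(Y|X) = 0.2972 + 0.4524 = 0.7496 dits

Both sides equal 0.7496 dits. ✓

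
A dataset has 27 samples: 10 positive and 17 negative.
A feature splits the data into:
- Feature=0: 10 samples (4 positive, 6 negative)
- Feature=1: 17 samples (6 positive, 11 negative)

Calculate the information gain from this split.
0.0016 bits

Information Gain = H(Y) - H(Y|Feature)

Before split:
P(positive) = 10/27 = 0.3704
H(Y) = 0.9510 bits

After split:
Feature=0: H = 0.9710 bits (weight = 10/27)
Feature=1: H = 0.9367 bits (weight = 17/27)
H(Y|Feature) = (10/27)×0.9710 + (17/27)×0.9367 = 0.9494 bits

Information Gain = 0.9510 - 0.9494 = 0.0016 bits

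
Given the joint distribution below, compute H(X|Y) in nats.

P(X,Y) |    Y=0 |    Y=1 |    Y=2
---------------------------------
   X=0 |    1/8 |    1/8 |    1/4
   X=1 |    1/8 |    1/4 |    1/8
0.6507 nats

Using the chain rule: H(X|Y) = H(X,Y) - H(Y)

First, compute H(X,Y) = 1.7329 nats

Marginal P(Y) = (1/4, 3/8, 3/8)
H(Y) = 1.0822 nats

H(X|Y) = H(X,Y) - H(Y) = 1.7329 - 1.0822 = 0.6507 nats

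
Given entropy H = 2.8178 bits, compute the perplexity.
7.0509

Perplexity is 2^H (or exp(H) for natural log).

H = 2.8178 bits
Perplexity = 2^2.8178 = 7.0509

Interpretation: The model's uncertainty is equivalent to choosing uniformly among 7.1 options.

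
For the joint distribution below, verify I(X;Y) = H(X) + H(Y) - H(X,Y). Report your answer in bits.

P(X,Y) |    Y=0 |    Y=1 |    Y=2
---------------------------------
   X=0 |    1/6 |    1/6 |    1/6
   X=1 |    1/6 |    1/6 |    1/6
I(X;Y) = 0.0000 bits

Mutual information has multiple equivalent forms:
- I(X;Y) = H(X) - H(X|Y)
- I(X;Y) = H(Y) - H(Y|X)
- I(X;Y) = H(X) + H(Y) - H(X,Y)

Computing all quantities:
H(X) = 1.0000, H(Y) = 1.5850, H(X,Y) = 2.5850
H(X|Y) = 1.0000, H(Y|X) = 1.5850

Verification:
H(X) - H(X|Y) = 1.0000 - 1.0000 = 0.0000
H(Y) - H(Y|X) = 1.5850 - 1.5850 = 0.0000
H(X) + H(Y) - H(X,Y) = 1.0000 + 1.5850 - 2.5850 = 0.0000

All forms give I(X;Y) = 0.0000 bits. ✓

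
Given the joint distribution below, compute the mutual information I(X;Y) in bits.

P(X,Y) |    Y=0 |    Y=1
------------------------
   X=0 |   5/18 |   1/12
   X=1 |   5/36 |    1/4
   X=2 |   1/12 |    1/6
0.1233 bits

Mutual information: I(X;Y) = H(X) + H(Y) - H(X,Y)

Marginals:
P(X) = (13/36, 7/18, 1/4), H(X) = 1.5605 bits
P(Y) = (1/2, 1/2), H(Y) = 1.0000 bits

Joint entropy: H(X,Y) = 2.4372 bits

I(X;Y) = 1.5605 + 1.0000 - 2.4372 = 0.1233 bits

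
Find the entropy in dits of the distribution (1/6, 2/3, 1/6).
0.3768 dits

Shannon entropy is H(X) = -Σ p(x) log p(x).

For P = (1/6, 2/3, 1/6):
H = -1/6 × log_10(1/6) -2/3 × log_10(2/3) -1/6 × log_10(1/6)
H = 0.3768 dits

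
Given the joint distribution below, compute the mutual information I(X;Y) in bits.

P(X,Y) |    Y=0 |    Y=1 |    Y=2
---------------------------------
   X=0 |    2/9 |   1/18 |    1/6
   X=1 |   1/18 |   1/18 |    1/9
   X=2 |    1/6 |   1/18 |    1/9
0.0362 bits

Mutual information: I(X;Y) = H(X) + H(Y) - H(X,Y)

Marginals:
P(X) = (4/9, 2/9, 1/3), H(X) = 1.5305 bits
P(Y) = (4/9, 1/6, 7/18), H(Y) = 1.4807 bits

Joint entropy: H(X,Y) = 2.9749 bits

I(X;Y) = 1.5305 + 1.4807 - 2.9749 = 0.0362 bits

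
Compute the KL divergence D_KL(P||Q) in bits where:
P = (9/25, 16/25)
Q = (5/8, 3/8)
0.2070 bits

KL divergence: D_KL(P||Q) = Σ p(x) log(p(x)/q(x))

Computing term by term:
  x=0: 9/25 × log_2[(9/25)/(5/8)] = 9/25 × -0.7959 = -0.2865
  x=1: 16/25 × log_2[(16/25)/(3/8)] = 16/25 × 0.7712 = 0.4936

D_KL(P||Q) = 0.2070 bits

Note: KL divergence is always non-negative and equals 0 iff P = Q.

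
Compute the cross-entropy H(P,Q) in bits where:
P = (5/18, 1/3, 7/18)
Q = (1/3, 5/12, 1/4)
1.6391 bits

Cross-entropy: H(P,Q) = -Σ p(x) log q(x)

Alternatively: H(P,Q) = H(P) + D_KL(P||Q)
H(P) = 1.5715 bits
D_KL(P||Q) = 0.0675 bits

H(P,Q) = 1.5715 + 0.0675 = 1.6391 bits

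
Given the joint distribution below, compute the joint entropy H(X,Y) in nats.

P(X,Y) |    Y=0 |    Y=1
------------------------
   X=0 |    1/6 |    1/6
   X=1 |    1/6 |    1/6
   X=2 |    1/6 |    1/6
1.7918 nats

Joint entropy is H(X,Y) = -Σ_{x,y} p(x,y) log p(x,y).

Summing over all non-zero entries:
H(X,Y) = -[1/6·log_e(1/6) + 1/6·log_e(1/6) + 1/6·log_e(1/6) + 1/6·log_e(1/6) + 1/6·log_e(1/6) + 1/6·log_e(1/6)]
H(X,Y) = 1.7918 nats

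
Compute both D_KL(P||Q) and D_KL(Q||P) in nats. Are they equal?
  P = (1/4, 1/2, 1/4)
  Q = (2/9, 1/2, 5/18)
D_KL(P||Q) = 0.0031, D_KL(Q||P) = 0.0031

KL divergence is not symmetric: D_KL(P||Q) ≠ D_KL(Q||P) in general.

D_KL(P||Q) = 0.0031 nats
D_KL(Q||P) = 0.0031 nats

In this case they happen to be equal (to 4 decimal places).

This asymmetry is why KL divergence is not a true distance metric.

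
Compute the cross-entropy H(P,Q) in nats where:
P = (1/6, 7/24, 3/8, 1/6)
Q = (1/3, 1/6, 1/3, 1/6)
1.4163 nats

Cross-entropy: H(P,Q) = -Σ p(x) log q(x)

Alternatively: H(P,Q) = H(P) + D_KL(P||Q)
H(P) = 1.3244 nats
D_KL(P||Q) = 0.0919 nats

H(P,Q) = 1.3244 + 0.0919 = 1.4163 nats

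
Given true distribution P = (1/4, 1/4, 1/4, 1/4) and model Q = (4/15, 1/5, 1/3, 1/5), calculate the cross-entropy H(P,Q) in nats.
1.4098 nats

Cross-entropy: H(P,Q) = -Σ p(x) log q(x)

Alternatively: H(P,Q) = H(P) + D_KL(P||Q)
H(P) = 1.3863 nats
D_KL(P||Q) = 0.0235 nats

H(P,Q) = 1.3863 + 0.0235 = 1.4098 nats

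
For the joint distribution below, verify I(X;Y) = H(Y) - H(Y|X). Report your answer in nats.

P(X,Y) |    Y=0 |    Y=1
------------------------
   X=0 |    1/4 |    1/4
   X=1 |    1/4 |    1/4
I(X;Y) = 0.0000 nats

Mutual information has multiple equivalent forms:
- I(X;Y) = H(X) - H(X|Y)
- I(X;Y) = H(Y) - H(Y|X)
- I(X;Y) = H(X) + H(Y) - H(X,Y)

Computing all quantities:
H(X) = 0.6931, H(Y) = 0.6931, H(X,Y) = 1.3863
H(X|Y) = 0.6931, H(Y|X) = 0.6931

Verification:
H(X) - H(X|Y) = 0.6931 - 0.6931 = 0.0000
H(Y) - H(Y|X) = 0.6931 - 0.6931 = 0.0000
H(X) + H(Y) - H(X,Y) = 0.6931 + 0.6931 - 1.3863 = 0.0000

All forms give I(X;Y) = 0.0000 nats. ✓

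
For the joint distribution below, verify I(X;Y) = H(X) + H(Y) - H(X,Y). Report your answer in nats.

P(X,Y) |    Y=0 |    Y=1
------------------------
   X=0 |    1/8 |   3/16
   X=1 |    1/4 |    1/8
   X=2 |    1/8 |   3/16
I(X;Y) = 0.0338 nats

Mutual information has multiple equivalent forms:
- I(X;Y) = H(X) - H(X|Y)
- I(X;Y) = H(Y) - H(Y|X)
- I(X;Y) = H(X) + H(Y) - H(X,Y)

Computing all quantities:
H(X) = 1.0948, H(Y) = 0.6931, H(X,Y) = 1.7541
H(X|Y) = 1.0610, H(Y|X) = 0.6593

Verification:
H(X) - H(X|Y) = 1.0948 - 1.0610 = 0.0338
H(Y) - H(Y|X) = 0.6931 - 0.6593 = 0.0338
H(X) + H(Y) - H(X,Y) = 1.0948 + 0.6931 - 1.7541 = 0.0338

All forms give I(X;Y) = 0.0338 nats. ✓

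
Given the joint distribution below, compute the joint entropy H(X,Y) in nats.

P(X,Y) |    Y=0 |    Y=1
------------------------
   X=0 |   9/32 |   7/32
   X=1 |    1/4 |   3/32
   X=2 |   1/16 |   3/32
1.6529 nats

Joint entropy is H(X,Y) = -Σ_{x,y} p(x,y) log p(x,y).

Summing over all non-zero entries:
H(X,Y) = -[9/32·log_e(9/32) + 7/32·log_e(7/32) + 1/4·log_e(1/4) + 3/32·log_e(3/32) + 1/16·log_e(1/16) + 3/32·log_e(3/32)]
H(X,Y) = 1.6529 nats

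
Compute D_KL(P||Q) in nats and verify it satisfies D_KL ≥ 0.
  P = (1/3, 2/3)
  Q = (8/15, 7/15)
0.0811 nats

KL divergence satisfies the Gibbs inequality: D_KL(P||Q) ≥ 0 for all distributions P, Q.

D_KL(P||Q) = Σ p(x) log(p(x)/q(x))
Term by term:
  x=0: 1/3 × log_e[(1/3)/(8/15)] = -0.1567
  x=1: 2/3 × log_e[(2/3)/(7/15)] = 0.2378
D_KL(P||Q) = 0.0811 nats

D_KL(P||Q) = 0.0811 ≥ 0 ✓

This non-negativity is a fundamental property: relative entropy cannot be negative because it measures how different Q is from P.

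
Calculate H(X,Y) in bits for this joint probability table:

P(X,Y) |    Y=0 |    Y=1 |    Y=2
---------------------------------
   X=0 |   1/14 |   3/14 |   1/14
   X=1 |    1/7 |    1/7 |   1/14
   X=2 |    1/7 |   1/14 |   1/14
3.0391 bits

Joint entropy is H(X,Y) = -Σ_{x,y} p(x,y) log p(x,y).

Summing over all non-zero entries:
H(X,Y) = -[1/14·log_2(1/14) + 3/14·log_2(3/14) + 1/14·log_2(1/14) + 1/7·log_2(1/7) + 1/7·log_2(1/7) + 1/14·log_2(1/14) + 1/7·log_2(1/7) + 1/14·log_2(1/14) + 1/14·log_2(1/14)]
H(X,Y) = 3.0391 bits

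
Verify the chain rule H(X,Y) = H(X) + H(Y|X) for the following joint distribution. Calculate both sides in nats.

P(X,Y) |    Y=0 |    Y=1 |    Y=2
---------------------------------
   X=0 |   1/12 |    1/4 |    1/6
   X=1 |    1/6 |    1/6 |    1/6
H(X,Y) = 1.7482, H(X) = 0.6931, H(Y|X) = 1.0550 (all in nats)

Chain rule: H(X,Y) = H(X) + H(Y|X)

Left side — joint entropy directly:
H(X,Y) = -Σ p(x,y) log p(x,y) = 1.7482 nats

Right side — compute H(Y|X) from the conditional distributions:
P(X) = (1/2, 1/2), so H(X) = 0.6931 nats
H(Y|X) = Σ_x P(X=x) · H(Y|X=x):
  P(Y|X=0) = (1/6, 1/2, 1/3), H(Y|X=0) = 1.0114, weight P(X=0) = 1/2
  P(Y|X=1) = (1/3, 1/3, 1/3), H(Y|X=1) = 1.0986, weight P(X=1) = 1/2
H(Y|X) = 1.0550 nats

H(X) + H(Y|X) = 0.6931 + 1.0550 = 1.7482 nats

Both sides equal 1.7482 nats. ✓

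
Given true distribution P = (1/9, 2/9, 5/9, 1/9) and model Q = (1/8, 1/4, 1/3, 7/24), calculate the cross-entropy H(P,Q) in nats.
1.2864 nats

Cross-entropy: H(P,Q) = -Σ p(x) log q(x)

Alternatively: H(P,Q) = H(P) + D_KL(P||Q)
H(P) = 1.1491 nats
D_KL(P||Q) = 0.1373 nats

H(P,Q) = 1.1491 + 0.1373 = 1.2864 nats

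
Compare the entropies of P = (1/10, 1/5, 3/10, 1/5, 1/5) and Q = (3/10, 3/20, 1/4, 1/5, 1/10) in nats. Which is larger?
P

Computing entropies in nats:
H(P) = 1.5571
H(Q) = 1.5445

Distribution P has higher entropy.

Intuition: The distribution closer to uniform (more spread out) has higher entropy.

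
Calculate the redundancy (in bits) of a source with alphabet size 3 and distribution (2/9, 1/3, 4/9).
0.0545 bits

Redundancy measures how far a source is from maximum entropy:
R = H_max - H(X)

Maximum entropy for 3 symbols: H_max = log_2(3) = 1.5850 bits
Actual entropy: H(X) = 1.5305 bits
Redundancy: R = 1.5850 - 1.5305 = 0.0545 bits

This redundancy represents potential for compression: the source could be compressed by 0.0545 bits per symbol.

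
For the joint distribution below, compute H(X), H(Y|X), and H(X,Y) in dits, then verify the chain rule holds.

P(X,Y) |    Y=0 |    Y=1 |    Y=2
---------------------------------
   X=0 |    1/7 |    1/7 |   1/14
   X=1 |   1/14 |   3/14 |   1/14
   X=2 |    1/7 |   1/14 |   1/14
H(X,Y) = 0.9149, H(X) = 0.4748, H(Y|X) = 0.4400 (all in dits)

Chain rule: H(X,Y) = H(X) + H(Y|X)

Left side — joint entropy directly:
H(X,Y) = -Σ p(x,y) log p(x,y) = 0.9149 dits

Right side — compute H(Y|X) from the conditional distributions:
P(X) = (5/14, 5/14, 2/7), so H(X) = 0.4748 dits
H(Y|X) = Σ_x P(X=x) · H(Y|X=x):
  P(Y|X=0) = (2/5, 2/5, 1/5), H(Y|X=0) = 0.4581, weight P(X=0) = 5/14
  P(Y|X=1) = (1/5, 3/5, 1/5), H(Y|X=1) = 0.4127, weight P(X=1) = 5/14
  P(Y|X=2) = (1/2, 1/4, 1/4), H(Y|X=2) = 0.4515, weight P(X=2) = 2/7
H(Y|X) = 0.4400 dits

H(X) + H(Y|X) = 0.4748 + 0.4400 = 0.9149 dits

Both sides equal 0.9149 dits. ✓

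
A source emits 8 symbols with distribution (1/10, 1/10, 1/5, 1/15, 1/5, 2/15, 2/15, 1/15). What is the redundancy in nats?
0.0768 nats

Redundancy measures how far a source is from maximum entropy:
R = H_max - H(X)

Maximum entropy for 8 symbols: H_max = log_e(8) = 2.0794 nats
Actual entropy: H(X) = 2.0027 nats
Redundancy: R = 2.0794 - 2.0027 = 0.0768 nats

This redundancy represents potential for compression: the source could be compressed by 0.0768 nats per symbol.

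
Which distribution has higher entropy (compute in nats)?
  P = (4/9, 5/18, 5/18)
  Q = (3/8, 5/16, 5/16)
Q

Computing entropies in nats:
H(P) = 1.0720
H(Q) = 1.0948

Distribution Q has higher entropy.

Intuition: The distribution closer to uniform (more spread out) has higher entropy.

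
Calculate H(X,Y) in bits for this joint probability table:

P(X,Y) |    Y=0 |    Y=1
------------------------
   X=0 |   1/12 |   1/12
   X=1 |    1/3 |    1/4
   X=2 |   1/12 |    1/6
2.3554 bits

Joint entropy is H(X,Y) = -Σ_{x,y} p(x,y) log p(x,y).

Summing over all non-zero entries:
H(X,Y) = -[1/12·log_2(1/12) + 1/12·log_2(1/12) + 1/3·log_2(1/3) + 1/4·log_2(1/4) + 1/12·log_2(1/12) + 1/6·log_2(1/6)]
H(X,Y) = 2.3554 bits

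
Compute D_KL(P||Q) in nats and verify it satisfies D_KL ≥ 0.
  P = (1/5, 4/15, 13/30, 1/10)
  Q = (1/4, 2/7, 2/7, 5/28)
0.0595 nats

KL divergence satisfies the Gibbs inequality: D_KL(P||Q) ≥ 0 for all distributions P, Q.

D_KL(P||Q) = Σ p(x) log(p(x)/q(x))
Term by term:
  x=0: 1/5 × log_e[(1/5)/(1/4)] = -0.0446
  x=1: 4/15 × log_e[(4/15)/(2/7)] = -0.0184
  x=2: 13/30 × log_e[(13/30)/(2/7)] = 0.1805
  x=3: 1/10 × log_e[(1/10)/(5/28)] = -0.0580
D_KL(P||Q) = 0.0595 nats

D_KL(P||Q) = 0.0595 ≥ 0 ✓

This non-negativity is a fundamental property: relative entropy cannot be negative because it measures how different Q is from P.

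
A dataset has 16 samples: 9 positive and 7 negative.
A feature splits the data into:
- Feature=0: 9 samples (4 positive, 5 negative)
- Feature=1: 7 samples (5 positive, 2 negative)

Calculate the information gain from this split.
0.0536 bits

Information Gain = H(Y) - H(Y|Feature)

Before split:
P(positive) = 9/16 = 0.5625
H(Y) = 0.9887 bits

After split:
Feature=0: H = 0.9911 bits (weight = 9/16)
Feature=1: H = 0.8631 bits (weight = 7/16)
H(Y|Feature) = (9/16)×0.9911 + (7/16)×0.8631 = 0.9351 bits

Information Gain = 0.9887 - 0.9351 = 0.0536 bits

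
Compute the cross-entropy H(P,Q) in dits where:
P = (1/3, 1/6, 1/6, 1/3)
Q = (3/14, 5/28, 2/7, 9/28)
0.6027 dits

Cross-entropy: H(P,Q) = -Σ p(x) log q(x)

Alternatively: H(P,Q) = H(P) + D_KL(P||Q)
H(P) = 0.5775 dits
D_KL(P||Q) = 0.0252 dits

H(P,Q) = 0.5775 + 0.0252 = 0.6027 dits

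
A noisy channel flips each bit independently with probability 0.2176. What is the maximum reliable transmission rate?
0.2442 bits

For a binary symmetric channel (BSC) with error probability p:
Capacity C = 1 - H(p) bits per symbol

where H(p) = -p log₂(p) - (1-p) log₂(1-p) is the binary entropy function.

H(0.2176) = 0.7558 bits
C = 1 - 0.7558 = 0.2442 bits per symbol

This means we can reliably transmit up to 0.2442 bits of information per channel use.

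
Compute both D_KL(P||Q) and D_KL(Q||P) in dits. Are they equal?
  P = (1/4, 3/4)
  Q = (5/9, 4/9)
D_KL(P||Q) = 0.0837, D_KL(Q||P) = 0.0917

KL divergence is not symmetric: D_KL(P||Q) ≠ D_KL(Q||P) in general.

D_KL(P||Q) = 0.0837 dits
D_KL(Q||P) = 0.0917 dits

No, they are not equal!

This asymmetry is why KL divergence is not a true distance metric.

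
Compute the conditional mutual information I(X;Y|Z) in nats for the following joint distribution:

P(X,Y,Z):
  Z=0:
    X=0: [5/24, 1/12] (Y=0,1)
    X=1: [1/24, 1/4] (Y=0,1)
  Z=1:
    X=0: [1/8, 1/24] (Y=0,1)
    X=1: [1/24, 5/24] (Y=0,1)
0.1783 nats

Conditional mutual information: I(X;Y|Z) = H(X|Z) + H(Y|Z) - H(X,Y|Z)

H(Z) = 0.6792
H(X,Z) = 1.3640 → H(X|Z) = 0.6848
H(Y,Z) = 1.3580 → H(Y|Z) = 0.6788
H(X,Y,Z) = 1.8644 → H(X,Y|Z) = 1.1852

I(X;Y|Z) = 0.6848 + 0.6788 - 1.1852 = 0.1783 nats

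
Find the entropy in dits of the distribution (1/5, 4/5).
0.2173 dits

Shannon entropy is H(X) = -Σ p(x) log p(x).

For P = (1/5, 4/5):
H = -1/5 × log_10(1/5) -4/5 × log_10(4/5)
H = 0.2173 dits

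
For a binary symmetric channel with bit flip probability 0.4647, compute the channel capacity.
0.0036 bits

For a binary symmetric channel (BSC) with error probability p:
Capacity C = 1 - H(p) bits per symbol

where H(p) = -p log₂(p) - (1-p) log₂(1-p) is the binary entropy function.

H(0.4647) = 0.9964 bits
C = 1 - 0.9964 = 0.0036 bits per symbol

This means we can reliably transmit up to 0.0036 bits of information per channel use.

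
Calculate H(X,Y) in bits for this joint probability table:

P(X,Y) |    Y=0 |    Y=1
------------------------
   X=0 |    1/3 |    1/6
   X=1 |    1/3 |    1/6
1.9183 bits

Joint entropy is H(X,Y) = -Σ_{x,y} p(x,y) log p(x,y).

Summing over all non-zero entries:
H(X,Y) = -[1/3·log_2(1/3) + 1/6·log_2(1/6) + 1/3·log_2(1/3) + 1/6·log_2(1/6)]
H(X,Y) = 1.9183 bits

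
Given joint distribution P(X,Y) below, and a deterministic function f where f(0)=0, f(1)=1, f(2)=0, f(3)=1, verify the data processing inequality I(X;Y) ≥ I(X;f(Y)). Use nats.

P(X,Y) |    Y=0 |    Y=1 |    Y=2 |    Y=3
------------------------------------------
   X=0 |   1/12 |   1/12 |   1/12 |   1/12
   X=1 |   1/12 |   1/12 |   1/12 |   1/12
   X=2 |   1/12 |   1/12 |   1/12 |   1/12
I(X;Y) = 0.0000, I(X;f(Y)) = 0.0000, inequality holds: 0.0000 ≥ 0.0000

Data Processing Inequality: For any Markov chain X → Y → Z, we have I(X;Y) ≥ I(X;Z).

Here Z = f(Y) is a deterministic function of Y, forming X → Y → Z.

Original I(X;Y) = 0.0000 nats

After applying f:
P(X,Z) where Z=f(Y):
- P(X,Z=0) = P(X,Y=0) + P(X,Y=2)
- P(X,Z=1) = P(X,Y=1) + P(X,Y=3)

I(X;Z) = I(X;f(Y)) = 0.0000 nats

Verification: 0.0000 ≥ 0.0000 ✓

Information cannot be created by processing; the function f can only lose information about X.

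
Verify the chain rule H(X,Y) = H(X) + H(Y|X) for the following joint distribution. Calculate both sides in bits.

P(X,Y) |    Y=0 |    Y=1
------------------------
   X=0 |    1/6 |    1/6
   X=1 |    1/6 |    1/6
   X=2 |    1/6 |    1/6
H(X,Y) = 2.5850, H(X) = 1.5850, H(Y|X) = 1.0000 (all in bits)

Chain rule: H(X,Y) = H(X) + H(Y|X)

Left side — joint entropy directly:
H(X,Y) = -Σ p(x,y) log p(x,y) = 2.5850 bits

Right side — compute H(Y|X) from the conditional distributions:
P(X) = (1/3, 1/3, 1/3), so H(X) = 1.5850 bits
H(Y|X) = Σ_x P(X=x) · H(Y|X=x):
  P(Y|X=0) = (1/2, 1/2), H(Y|X=0) = 1.0000, weight P(X=0) = 1/3
  P(Y|X=1) = (1/2, 1/2), H(Y|X=1) = 1.0000, weight P(X=1) = 1/3
  P(Y|X=2) = (1/2, 1/2), H(Y|X=2) = 1.0000, weight P(X=2) = 1/3
H(Y|X) = 1.0000 bits

H(X) + H(Y|X) = 1.5850 + 1.0000 = 2.5850 bits

Both sides equal 2.5850 bits. ✓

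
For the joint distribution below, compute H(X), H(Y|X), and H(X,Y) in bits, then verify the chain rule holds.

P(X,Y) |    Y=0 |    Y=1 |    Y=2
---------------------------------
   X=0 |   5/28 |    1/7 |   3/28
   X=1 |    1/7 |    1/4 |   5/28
H(X,Y) = 2.5350, H(X) = 0.9852, H(Y|X) = 1.5498 (all in bits)

Chain rule: H(X,Y) = H(X) + H(Y|X)

Left side — joint entropy directly:
H(X,Y) = -Σ p(x,y) log p(x,y) = 2.5350 bits

Right side — compute H(Y|X) from the conditional distributions:
P(X) = (3/7, 4/7), so H(X) = 0.9852 bits
H(Y|X) = Σ_x P(X=x) · H(Y|X=x):
  P(Y|X=0) = (5/12, 1/3, 1/4), H(Y|X=0) = 1.5546, weight P(X=0) = 3/7
  P(Y|X=1) = (1/4, 7/16, 5/16), H(Y|X=1) = 1.5462, weight P(X=1) = 4/7
H(Y|X) = 1.5498 bits

H(X) + H(Y|X) = 0.9852 + 1.5498 = 2.5350 bits

Both sides equal 2.5350 bits. ✓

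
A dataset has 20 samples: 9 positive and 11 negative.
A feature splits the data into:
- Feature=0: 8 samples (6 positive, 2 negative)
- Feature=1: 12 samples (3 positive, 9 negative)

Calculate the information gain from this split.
0.1815 bits

Information Gain = H(Y) - H(Y|Feature)

Before split:
P(positive) = 9/20 = 0.4500
H(Y) = 0.9928 bits

After split:
Feature=0: H = 0.8113 bits (weight = 8/20)
Feature=1: H = 0.8113 bits (weight = 12/20)
H(Y|Feature) = (8/20)×0.8113 + (12/20)×0.8113 = 0.8113 bits

Information Gain = 0.9928 - 0.8113 = 0.1815 bits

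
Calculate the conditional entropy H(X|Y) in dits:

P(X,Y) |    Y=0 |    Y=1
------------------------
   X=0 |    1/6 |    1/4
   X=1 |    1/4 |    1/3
0.2948 dits

Using the chain rule: H(X|Y) = H(X,Y) - H(Y)

First, compute H(X,Y) = 0.5898 dits

Marginal P(Y) = (5/12, 7/12)
H(Y) = 0.2950 dits

H(X|Y) = H(X,Y) - H(Y) = 0.5898 - 0.2950 = 0.2948 dits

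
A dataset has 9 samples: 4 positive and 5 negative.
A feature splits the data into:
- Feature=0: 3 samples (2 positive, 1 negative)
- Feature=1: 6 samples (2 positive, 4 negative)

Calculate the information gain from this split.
0.0728 bits

Information Gain = H(Y) - H(Y|Feature)

Before split:
P(positive) = 4/9 = 0.4444
H(Y) = 0.9911 bits

After split:
Feature=0: H = 0.9183 bits (weight = 3/9)
Feature=1: H = 0.9183 bits (weight = 6/9)
H(Y|Feature) = (3/9)×0.9183 + (6/9)×0.9183 = 0.9183 bits

Information Gain = 0.9911 - 0.9183 = 0.0728 bits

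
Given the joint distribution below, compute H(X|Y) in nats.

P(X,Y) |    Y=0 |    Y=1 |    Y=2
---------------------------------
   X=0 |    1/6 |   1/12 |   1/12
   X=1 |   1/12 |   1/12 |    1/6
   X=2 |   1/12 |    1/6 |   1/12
1.0397 nats

Using the chain rule: H(X|Y) = H(X,Y) - H(Y)

First, compute H(X,Y) = 2.1383 nats

Marginal P(Y) = (1/3, 1/3, 1/3)
H(Y) = 1.0986 nats

H(X|Y) = H(X,Y) - H(Y) = 2.1383 - 1.0986 = 1.0397 nats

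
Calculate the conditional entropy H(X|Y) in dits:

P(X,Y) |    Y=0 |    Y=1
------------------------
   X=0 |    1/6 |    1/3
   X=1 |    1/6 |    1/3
0.3010 dits

Using the chain rule: H(X|Y) = H(X,Y) - H(Y)

First, compute H(X,Y) = 0.5775 dits

Marginal P(Y) = (1/3, 2/3)
H(Y) = 0.2764 dits

H(X|Y) = H(X,Y) - H(Y) = 0.5775 - 0.2764 = 0.3010 dits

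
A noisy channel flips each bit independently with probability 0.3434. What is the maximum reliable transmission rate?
0.0720 bits

For a binary symmetric channel (BSC) with error probability p:
Capacity C = 1 - H(p) bits per symbol

where H(p) = -p log₂(p) - (1-p) log₂(1-p) is the binary entropy function.

H(0.3434) = 0.9280 bits
C = 1 - 0.9280 = 0.0720 bits per symbol

This means we can reliably transmit up to 0.0720 bits of information per channel use.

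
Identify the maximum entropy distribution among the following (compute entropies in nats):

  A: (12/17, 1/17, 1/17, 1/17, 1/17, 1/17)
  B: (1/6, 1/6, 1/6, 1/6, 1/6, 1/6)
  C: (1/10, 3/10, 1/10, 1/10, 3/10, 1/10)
B

For a discrete distribution over n outcomes, entropy is maximized by the uniform distribution.

Computing entropies:
H(A) = 1.0792 nats
H(B) = 1.7918 nats
H(C) = 1.6434 nats

The uniform distribution (where all probabilities equal 1/6) achieves the maximum entropy of log_e(6) = 1.7918 nats.

Distribution B has the highest entropy.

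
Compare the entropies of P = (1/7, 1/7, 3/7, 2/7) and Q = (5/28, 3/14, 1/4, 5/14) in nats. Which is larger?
Q

Computing entropies in nats:
H(P) = 1.2770
H(Q) = 1.3520

Distribution Q has higher entropy.

Intuition: The distribution closer to uniform (more spread out) has higher entropy.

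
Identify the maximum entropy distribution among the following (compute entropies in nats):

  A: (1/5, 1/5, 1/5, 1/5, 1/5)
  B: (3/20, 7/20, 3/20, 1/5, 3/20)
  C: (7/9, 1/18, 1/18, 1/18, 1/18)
A

For a discrete distribution over n outcomes, entropy is maximized by the uniform distribution.

Computing entropies:
H(A) = 1.6094 nats
H(B) = 1.5430 nats
H(C) = 0.8378 nats

The uniform distribution (where all probabilities equal 1/5) achieves the maximum entropy of log_e(5) = 1.6094 nats.

Distribution A has the highest entropy.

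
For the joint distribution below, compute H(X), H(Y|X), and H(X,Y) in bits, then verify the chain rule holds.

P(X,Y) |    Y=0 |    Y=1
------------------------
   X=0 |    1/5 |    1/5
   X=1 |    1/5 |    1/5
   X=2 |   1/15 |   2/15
H(X,Y) = 2.5056, H(X) = 1.5219, H(Y|X) = 0.9837 (all in bits)

Chain rule: H(X,Y) = H(X) + H(Y|X)

Left side — joint entropy directly:
H(X,Y) = -Σ p(x,y) log p(x,y) = 2.5056 bits

Right side — compute H(Y|X) from the conditional distributions:
P(X) = (2/5, 2/5, 1/5), so H(X) = 1.5219 bits
H(Y|X) = Σ_x P(X=x) · H(Y|X=x):
  P(Y|X=0) = (1/2, 1/2), H(Y|X=0) = 1.0000, weight P(X=0) = 2/5
  P(Y|X=1) = (1/2, 1/2), H(Y|X=1) = 1.0000, weight P(X=1) = 2/5
  P(Y|X=2) = (1/3, 2/3), H(Y|X=2) = 0.9183, weight P(X=2) = 1/5
H(Y|X) = 0.9837 bits

H(X) + H(Y|X) = 1.5219 + 0.9837 = 2.5056 bits

Both sides equal 2.5056 bits. ✓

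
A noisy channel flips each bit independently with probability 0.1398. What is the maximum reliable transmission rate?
0.4163 bits

For a binary symmetric channel (BSC) with error probability p:
Capacity C = 1 - H(p) bits per symbol

where H(p) = -p log₂(p) - (1-p) log₂(1-p) is the binary entropy function.

H(0.1398) = 0.5837 bits
C = 1 - 0.5837 = 0.4163 bits per symbol

This means we can reliably transmit up to 0.4163 bits of information per channel use.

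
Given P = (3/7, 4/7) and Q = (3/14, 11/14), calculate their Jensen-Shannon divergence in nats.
0.0267 nats

Jensen-Shannon divergence is:
JSD(P||Q) = 0.5 × D_KL(P||M) + 0.5 × D_KL(Q||M)
where M = 0.5 × (P + Q) is the mixture distribution.

M = 0.5 × (3/7, 4/7) + 0.5 × (3/14, 11/14) = (9/28, 19/28)

D_KL(P||M) = 0.0251 nats
D_KL(Q||M) = 0.0283 nats

JSD(P||Q) = 0.5 × 0.0251 + 0.5 × 0.0283 = 0.0267 nats

Unlike KL divergence, JSD is symmetric and bounded: 0 ≤ JSD ≤ log(2).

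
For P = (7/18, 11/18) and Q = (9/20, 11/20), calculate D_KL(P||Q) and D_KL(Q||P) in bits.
D_KL(P||Q) = 0.0110, D_KL(Q||P) = 0.0112

KL divergence is not symmetric: D_KL(P||Q) ≠ D_KL(Q||P) in general.

D_KL(P||Q) = 0.0110 bits
D_KL(Q||P) = 0.0112 bits

No, they are not equal!

This asymmetry is why KL divergence is not a true distance metric.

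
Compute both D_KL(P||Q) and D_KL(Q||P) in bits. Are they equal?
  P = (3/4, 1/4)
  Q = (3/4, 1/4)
D_KL(P||Q) = 0.0000, D_KL(Q||P) = 0.0000

KL divergence is not symmetric: D_KL(P||Q) ≠ D_KL(Q||P) in general.

D_KL(P||Q) = 0.0000 bits
D_KL(Q||P) = 0.0000 bits

In this case they happen to be equal (to 4 decimal places).

This asymmetry is why KL divergence is not a true distance metric.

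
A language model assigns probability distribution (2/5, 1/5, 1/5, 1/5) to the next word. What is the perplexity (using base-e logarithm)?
3.7893

Perplexity is e^H (or exp(H) for natural log).

First, H = -Σ p log p = 1.3322 nats
Perplexity = e^1.3322 = 3.7893

Interpretation: The model's uncertainty is equivalent to choosing uniformly among 3.8 options.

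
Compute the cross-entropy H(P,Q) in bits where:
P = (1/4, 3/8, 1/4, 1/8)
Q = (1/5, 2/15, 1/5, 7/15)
2.3885 bits

Cross-entropy: H(P,Q) = -Σ p(x) log q(x)

Alternatively: H(P,Q) = H(P) + D_KL(P||Q)
H(P) = 1.9056 bits
D_KL(P||Q) = 0.4829 bits

H(P,Q) = 1.9056 + 0.4829 = 2.3885 bits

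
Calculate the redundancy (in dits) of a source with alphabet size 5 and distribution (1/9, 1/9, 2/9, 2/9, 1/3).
0.0376 dits

Redundancy measures how far a source is from maximum entropy:
R = H_max - H(X)

Maximum entropy for 5 symbols: H_max = log_10(5) = 0.6990 dits
Actual entropy: H(X) = 0.6614 dits
Redundancy: R = 0.6990 - 0.6614 = 0.0376 dits

This redundancy represents potential for compression: the source could be compressed by 0.0376 dits per symbol.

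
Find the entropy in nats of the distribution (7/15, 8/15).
0.6909 nats

Shannon entropy is H(X) = -Σ p(x) log p(x).

For P = (7/15, 8/15):
H = -7/15 × log_e(7/15) -8/15 × log_e(8/15)
H = 0.6909 nats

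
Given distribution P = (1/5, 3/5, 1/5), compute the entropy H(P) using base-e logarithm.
0.9503 nats

Shannon entropy is H(X) = -Σ p(x) log p(x).

For P = (1/5, 3/5, 1/5):
H = -1/5 × log_e(1/5) -3/5 × log_e(3/5) -1/5 × log_e(1/5)
H = 0.9503 nats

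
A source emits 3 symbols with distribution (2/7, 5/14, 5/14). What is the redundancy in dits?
0.0023 dits

Redundancy measures how far a source is from maximum entropy:
R = H_max - H(X)

Maximum entropy for 3 symbols: H_max = log_10(3) = 0.4771 dits
Actual entropy: H(X) = 0.4748 dits
Redundancy: R = 0.4771 - 0.4748 = 0.0023 dits

This redundancy represents potential for compression: the source could be compressed by 0.0023 dits per symbol.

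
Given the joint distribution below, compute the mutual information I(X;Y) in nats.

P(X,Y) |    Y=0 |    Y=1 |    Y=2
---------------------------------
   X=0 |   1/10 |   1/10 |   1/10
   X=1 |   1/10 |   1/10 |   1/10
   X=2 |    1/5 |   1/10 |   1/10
0.0138 nats

Mutual information: I(X;Y) = H(X) + H(Y) - H(X,Y)

Marginals:
P(X) = (3/10, 3/10, 2/5), H(X) = 1.0889 nats
P(Y) = (2/5, 3/10, 3/10), H(Y) = 1.0889 nats

Joint entropy: H(X,Y) = 2.1640 nats

I(X;Y) = 1.0889 + 1.0889 - 2.1640 = 0.0138 nats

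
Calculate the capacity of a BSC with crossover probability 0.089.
0.5669 bits

For a binary symmetric channel (BSC) with error probability p:
Capacity C = 1 - H(p) bits per symbol

where H(p) = -p log₂(p) - (1-p) log₂(1-p) is the binary entropy function.

H(0.089) = 0.4331 bits
C = 1 - 0.4331 = 0.5669 bits per symbol

This means we can reliably transmit up to 0.5669 bits of information per channel use.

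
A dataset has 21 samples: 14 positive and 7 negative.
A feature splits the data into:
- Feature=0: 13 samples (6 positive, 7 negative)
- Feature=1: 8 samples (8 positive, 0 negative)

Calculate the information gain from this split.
0.3019 bits

Information Gain = H(Y) - H(Y|Feature)

Before split:
P(positive) = 14/21 = 0.6667
H(Y) = 0.9183 bits

After split:
Feature=0: H = 0.9957 bits (weight = 13/21)
Feature=1: H = 0.0000 bits (weight = 8/21)
H(Y|Feature) = (13/21)×0.9957 + (8/21)×0.0000 = 0.6164 bits

Information Gain = 0.9183 - 0.6164 = 0.3019 bits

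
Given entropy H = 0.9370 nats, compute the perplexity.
2.5523

Perplexity is e^H (or exp(H) for natural log).

H = 0.9370 nats
Perplexity = e^0.9370 = 2.5523

Interpretation: The model's uncertainty is equivalent to choosing uniformly among 2.6 options.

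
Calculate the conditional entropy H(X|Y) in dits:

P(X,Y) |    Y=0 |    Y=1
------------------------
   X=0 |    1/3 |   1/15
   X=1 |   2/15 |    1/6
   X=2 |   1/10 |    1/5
0.4264 dits

Using the chain rule: H(X|Y) = H(X,Y) - H(Y)

First, compute H(X,Y) = 0.7236 dits

Marginal P(Y) = (17/30, 13/30)
H(Y) = 0.2972 dits

H(X|Y) = H(X,Y) - H(Y) = 0.7236 - 0.2972 = 0.4264 dits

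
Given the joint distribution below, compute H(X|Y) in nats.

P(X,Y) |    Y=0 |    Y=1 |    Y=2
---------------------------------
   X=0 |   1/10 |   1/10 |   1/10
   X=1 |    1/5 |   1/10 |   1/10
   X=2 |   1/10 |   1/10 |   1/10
1.0751 nats

Using the chain rule: H(X|Y) = H(X,Y) - H(Y)

First, compute H(X,Y) = 2.1640 nats

Marginal P(Y) = (2/5, 3/10, 3/10)
H(Y) = 1.0889 nats

H(X|Y) = H(X,Y) - H(Y) = 2.1640 - 1.0889 = 1.0751 nats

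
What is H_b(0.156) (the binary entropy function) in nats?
0.4330 nats

The binary entropy function is:
H(p) = -p log(p) - (1-p) log(1-p)

H(0.156) = -0.156 × log_e(0.156) - 0.844 × log_e(0.844)
H(0.156) = 0.4330 nats

Note: Binary entropy is maximized at p=0.5 (H=1 bit) and minimized at p=0 or p=1 (H=0).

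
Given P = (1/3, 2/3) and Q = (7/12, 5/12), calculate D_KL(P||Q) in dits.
0.0551 dits

KL divergence: D_KL(P||Q) = Σ p(x) log(p(x)/q(x))

Computing term by term:
  x=0: 1/3 × log_10[(1/3)/(7/12)] = 1/3 × -0.2430 = -0.0810
  x=1: 2/3 × log_10[(2/3)/(5/12)] = 2/3 × 0.2041 = 0.1361

D_KL(P||Q) = 0.0551 dits

Note: KL divergence is always non-negative and equals 0 iff P = Q.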